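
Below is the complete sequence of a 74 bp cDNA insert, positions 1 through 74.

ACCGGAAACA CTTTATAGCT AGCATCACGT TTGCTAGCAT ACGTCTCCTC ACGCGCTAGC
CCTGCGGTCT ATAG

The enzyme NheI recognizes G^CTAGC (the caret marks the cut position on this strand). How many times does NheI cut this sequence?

3

GCTAGC occurs starting at positions 18, 33, 55.
NheI cuts at 3 sites.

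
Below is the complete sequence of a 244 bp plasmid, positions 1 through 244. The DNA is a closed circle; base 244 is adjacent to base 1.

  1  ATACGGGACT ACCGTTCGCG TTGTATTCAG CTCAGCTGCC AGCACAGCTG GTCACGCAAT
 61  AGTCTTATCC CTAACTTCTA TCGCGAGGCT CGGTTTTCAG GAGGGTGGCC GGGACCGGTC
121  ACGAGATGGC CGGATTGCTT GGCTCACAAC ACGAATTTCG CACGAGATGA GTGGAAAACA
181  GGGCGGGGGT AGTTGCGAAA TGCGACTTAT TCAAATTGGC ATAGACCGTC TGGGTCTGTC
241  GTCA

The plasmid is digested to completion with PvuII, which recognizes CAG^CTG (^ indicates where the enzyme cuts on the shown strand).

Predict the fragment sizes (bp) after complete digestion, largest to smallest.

PvuII sites (CAGCTG) start at positions 33, 45.
PvuII cuts after base 3 of each site, so after positions 35, 47.
Circular molecule, 2 cuts → 2 fragments:
  36–47 → 12 bp
  48–244 then 1–35 → 197 + 35 = 232 bp
Sorted largest to smallest: 232, 12 bp.

232, 12 bp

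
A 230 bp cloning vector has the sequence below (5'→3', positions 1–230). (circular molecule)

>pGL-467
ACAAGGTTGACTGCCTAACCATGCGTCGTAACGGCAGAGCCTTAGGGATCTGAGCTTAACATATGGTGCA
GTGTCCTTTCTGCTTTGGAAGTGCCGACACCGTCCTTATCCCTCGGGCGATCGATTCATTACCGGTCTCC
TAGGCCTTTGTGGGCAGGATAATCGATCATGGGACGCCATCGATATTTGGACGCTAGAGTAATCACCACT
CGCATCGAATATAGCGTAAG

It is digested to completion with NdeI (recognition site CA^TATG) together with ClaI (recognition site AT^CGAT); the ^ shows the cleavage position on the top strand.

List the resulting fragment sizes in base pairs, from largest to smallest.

111, 60, 42, 17 bp

The NdeI site (CATATG) starts at position 60.
NdeI cuts after base 2 of each site, so after position 61.
ClaI sites (ATCGAT) start at positions 120, 162, 179.
ClaI cuts after base 2 of each site, so after positions 121, 163, 180.
Combined cut positions: 61, 121, 163, 180.
Circular molecule, 4 cuts → 4 fragments:
  62–121 → 60 bp
  122–163 → 42 bp
  164–180 → 17 bp
  181–230 then 1–61 → 50 + 61 = 111 bp
Sorted largest to smallest: 111, 60, 42, 17 bp.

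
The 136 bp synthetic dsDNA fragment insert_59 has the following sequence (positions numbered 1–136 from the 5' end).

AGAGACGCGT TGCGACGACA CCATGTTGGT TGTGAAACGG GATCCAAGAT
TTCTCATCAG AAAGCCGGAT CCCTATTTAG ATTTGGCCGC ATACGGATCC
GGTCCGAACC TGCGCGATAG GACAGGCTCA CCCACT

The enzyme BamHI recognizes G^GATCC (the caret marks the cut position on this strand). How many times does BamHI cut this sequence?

3

GGATCC occurs starting at positions 40, 67, 95.
BamHI cuts at 3 sites.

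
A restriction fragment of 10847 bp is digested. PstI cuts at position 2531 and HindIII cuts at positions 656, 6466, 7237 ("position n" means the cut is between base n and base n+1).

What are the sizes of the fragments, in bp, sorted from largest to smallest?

3935, 3610, 1875, 771, 656 bp

Combined cut positions (sorted): 656, 2531, 6466, 7237.
Linear molecule, 4 cuts → 5 fragments:
  656 − 0 = 656 bp
  2531 − 656 = 1875 bp
  6466 − 2531 = 3935 bp
  7237 − 6466 = 771 bp
  10847 − 7237 = 3610 bp
Sorted largest to smallest: 3935, 3610, 1875, 771, 656 bp.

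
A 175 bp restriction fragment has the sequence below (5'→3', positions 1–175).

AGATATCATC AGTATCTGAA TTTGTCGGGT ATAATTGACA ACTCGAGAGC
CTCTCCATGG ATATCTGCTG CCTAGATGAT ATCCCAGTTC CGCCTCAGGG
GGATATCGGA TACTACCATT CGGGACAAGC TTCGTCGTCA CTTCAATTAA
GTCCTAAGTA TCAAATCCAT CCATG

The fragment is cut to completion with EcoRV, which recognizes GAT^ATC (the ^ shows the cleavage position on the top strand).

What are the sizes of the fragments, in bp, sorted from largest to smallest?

71, 58, 24, 18, 4 bp

EcoRV sites (GATATC) start at positions 2, 60, 78, 102.
EcoRV cuts after base 3 of each site, so after positions 4, 62, 80, 104.
Linear molecule, 4 cuts → 5 fragments:
  1–4 → 4 bp
  5–62 → 58 bp
  63–80 → 18 bp
  81–104 → 24 bp
  105–175 → 71 bp
Sorted largest to smallest: 71, 58, 24, 18, 4 bp.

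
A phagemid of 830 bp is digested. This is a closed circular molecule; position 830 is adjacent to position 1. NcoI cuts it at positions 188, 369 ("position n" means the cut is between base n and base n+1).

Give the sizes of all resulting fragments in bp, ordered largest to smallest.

Circular molecule, 2 cuts → 2 fragments:
  369 − 188 = 181 bp
  wrap: 830 − 369 + 188 = 649 bp
Sorted largest to smallest: 649, 181 bp.

649, 181 bp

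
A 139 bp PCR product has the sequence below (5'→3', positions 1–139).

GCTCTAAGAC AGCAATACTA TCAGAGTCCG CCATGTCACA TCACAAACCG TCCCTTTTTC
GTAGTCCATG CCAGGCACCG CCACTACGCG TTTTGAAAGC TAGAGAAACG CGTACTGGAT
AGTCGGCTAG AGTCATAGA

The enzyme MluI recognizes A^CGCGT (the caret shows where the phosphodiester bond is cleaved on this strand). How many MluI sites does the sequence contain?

2

ACGCGT occurs starting at positions 86, 108.
MluI cuts at 2 sites.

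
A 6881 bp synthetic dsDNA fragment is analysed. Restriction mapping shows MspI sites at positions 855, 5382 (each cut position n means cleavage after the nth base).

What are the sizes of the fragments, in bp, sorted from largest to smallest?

Linear molecule, 2 cuts → 3 fragments:
  855 − 0 = 855 bp
  5382 − 855 = 4527 bp
  6881 − 5382 = 1499 bp
Sorted largest to smallest: 4527, 1499, 855 bp.

4527, 1499, 855 bp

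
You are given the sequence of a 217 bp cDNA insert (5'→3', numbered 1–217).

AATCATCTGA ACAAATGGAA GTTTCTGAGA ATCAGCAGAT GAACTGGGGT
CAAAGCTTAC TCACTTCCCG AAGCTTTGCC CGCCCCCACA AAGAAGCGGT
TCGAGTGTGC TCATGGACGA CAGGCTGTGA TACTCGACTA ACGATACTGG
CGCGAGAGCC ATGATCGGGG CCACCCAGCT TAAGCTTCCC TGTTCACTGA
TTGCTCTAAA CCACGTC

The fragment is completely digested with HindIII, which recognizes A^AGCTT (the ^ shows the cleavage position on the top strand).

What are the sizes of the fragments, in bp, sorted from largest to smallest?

HindIII sites (AAGCTT) start at positions 53, 71, 182.
HindIII cuts after the first base of each site, so after positions 53, 71, 182.
Linear molecule, 3 cuts → 4 fragments:
  1–53 → 53 bp
  54–71 → 18 bp
  72–182 → 111 bp
  183–217 → 35 bp
Sorted largest to smallest: 111, 53, 35, 18 bp.

111, 53, 35, 18 bp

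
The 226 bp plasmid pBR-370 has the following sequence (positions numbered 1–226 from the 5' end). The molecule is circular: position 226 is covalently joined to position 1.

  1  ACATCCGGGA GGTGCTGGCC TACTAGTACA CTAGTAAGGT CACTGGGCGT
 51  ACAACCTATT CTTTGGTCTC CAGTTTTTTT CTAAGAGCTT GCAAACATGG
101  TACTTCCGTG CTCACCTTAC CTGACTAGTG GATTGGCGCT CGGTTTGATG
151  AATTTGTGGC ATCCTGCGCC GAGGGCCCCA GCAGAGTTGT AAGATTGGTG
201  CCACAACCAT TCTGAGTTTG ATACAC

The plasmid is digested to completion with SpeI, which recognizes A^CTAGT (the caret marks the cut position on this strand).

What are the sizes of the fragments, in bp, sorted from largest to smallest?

SpeI sites (ACTAGT) start at positions 22, 30, 124.
SpeI cuts after the first base of each site, so after positions 22, 30, 124.
Circular molecule, 3 cuts → 3 fragments:
  23–30 → 8 bp
  31–124 → 94 bp
  125–226 then 1–22 → 102 + 22 = 124 bp
Sorted largest to smallest: 124, 94, 8 bp.

124, 94, 8 bp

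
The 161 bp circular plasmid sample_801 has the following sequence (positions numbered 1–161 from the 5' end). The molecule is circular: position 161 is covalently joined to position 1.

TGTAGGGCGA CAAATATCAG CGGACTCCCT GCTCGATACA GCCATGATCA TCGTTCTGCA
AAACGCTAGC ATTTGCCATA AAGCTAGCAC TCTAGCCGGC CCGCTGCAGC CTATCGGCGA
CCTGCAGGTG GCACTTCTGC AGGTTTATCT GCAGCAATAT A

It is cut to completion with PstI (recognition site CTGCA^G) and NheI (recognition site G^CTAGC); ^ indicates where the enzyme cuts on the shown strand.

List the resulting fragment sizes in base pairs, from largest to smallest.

73, 25, 18, 18, 15, 12 bp

PstI sites (CTGCAG) start at positions 104, 122, 137, 149.
PstI cuts after base 5 of each site (before the last base), so after positions 108, 126, 141, 153.
NheI sites (GCTAGC) start at positions 65, 83.
NheI cuts after the first base of each site, so after positions 65, 83.
Combined cut positions: 65, 83, 108, 126, 141, 153.
Circular molecule, 6 cuts → 6 fragments:
  66–83 → 18 bp
  84–108 → 25 bp
  109–126 → 18 bp
  127–141 → 15 bp
  142–153 → 12 bp
  154–161 then 1–65 → 8 + 65 = 73 bp
Sorted largest to smallest: 73, 25, 18, 18, 15, 12 bp.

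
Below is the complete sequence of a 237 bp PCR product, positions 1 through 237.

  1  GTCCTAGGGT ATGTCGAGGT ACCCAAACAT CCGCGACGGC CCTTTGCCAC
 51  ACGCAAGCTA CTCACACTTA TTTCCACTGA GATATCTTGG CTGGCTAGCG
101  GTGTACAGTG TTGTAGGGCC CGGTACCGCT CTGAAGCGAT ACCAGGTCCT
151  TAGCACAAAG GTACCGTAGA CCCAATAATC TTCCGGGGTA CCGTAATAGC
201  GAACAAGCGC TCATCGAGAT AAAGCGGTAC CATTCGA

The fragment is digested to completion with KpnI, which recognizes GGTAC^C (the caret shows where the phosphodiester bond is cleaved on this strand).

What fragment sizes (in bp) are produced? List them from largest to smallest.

104, 39, 38, 27, 22, 7 bp

KpnI sites (GGTACC) start at positions 18, 122, 160, 187, 226.
KpnI cuts after base 5 of each site (before the last base), so after positions 22, 126, 164, 191, 230.
Linear molecule, 5 cuts → 6 fragments:
  1–22 → 22 bp
  23–126 → 104 bp
  127–164 → 38 bp
  165–191 → 27 bp
  192–230 → 39 bp
  231–237 → 7 bp
Sorted largest to smallest: 104, 39, 38, 27, 22, 7 bp.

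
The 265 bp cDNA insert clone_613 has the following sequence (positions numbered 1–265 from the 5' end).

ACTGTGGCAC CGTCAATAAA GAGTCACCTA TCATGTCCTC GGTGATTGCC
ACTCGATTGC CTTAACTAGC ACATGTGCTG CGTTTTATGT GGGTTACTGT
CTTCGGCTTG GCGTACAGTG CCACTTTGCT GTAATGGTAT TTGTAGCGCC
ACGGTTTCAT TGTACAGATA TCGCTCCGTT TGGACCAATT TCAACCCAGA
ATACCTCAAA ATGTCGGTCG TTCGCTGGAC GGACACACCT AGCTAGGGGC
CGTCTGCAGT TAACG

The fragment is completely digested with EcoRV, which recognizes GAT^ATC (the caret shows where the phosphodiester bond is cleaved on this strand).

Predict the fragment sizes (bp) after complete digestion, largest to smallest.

169, 96 bp

The EcoRV site (GATATC) starts at position 167.
EcoRV cuts after base 3 of each site, so after position 169.
Linear molecule, 1 cut → 2 fragments:
  1–169 → 169 bp
  170–265 → 96 bp
Sorted largest to smallest: 169, 96 bp.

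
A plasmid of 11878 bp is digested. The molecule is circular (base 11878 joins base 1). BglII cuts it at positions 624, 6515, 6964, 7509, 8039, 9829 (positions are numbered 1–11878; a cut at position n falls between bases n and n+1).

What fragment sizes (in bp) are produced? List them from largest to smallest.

Circular molecule, 6 cuts → 6 fragments:
  6515 − 624 = 5891 bp
  6964 − 6515 = 449 bp
  7509 − 6964 = 545 bp
  8039 − 7509 = 530 bp
  9829 − 8039 = 1790 bp
  wrap: 11878 − 9829 + 624 = 2673 bp
Sorted largest to smallest: 5891, 2673, 1790, 545, 530, 449 bp.

5891, 2673, 1790, 545, 530, 449 bp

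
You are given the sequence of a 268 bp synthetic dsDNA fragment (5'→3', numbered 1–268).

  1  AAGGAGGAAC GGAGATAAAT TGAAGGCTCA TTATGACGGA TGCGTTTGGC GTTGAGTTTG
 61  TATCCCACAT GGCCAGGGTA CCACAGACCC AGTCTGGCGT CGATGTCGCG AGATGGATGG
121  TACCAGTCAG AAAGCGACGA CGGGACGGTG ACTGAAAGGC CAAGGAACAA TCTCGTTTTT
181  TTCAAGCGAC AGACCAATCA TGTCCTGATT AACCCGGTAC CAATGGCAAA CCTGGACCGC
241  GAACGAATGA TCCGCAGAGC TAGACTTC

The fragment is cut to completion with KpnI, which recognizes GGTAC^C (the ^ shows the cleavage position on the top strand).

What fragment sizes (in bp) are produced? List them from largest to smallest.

KpnI sites (GGTACC) start at positions 77, 119, 216.
KpnI cuts after base 5 of each site (before the last base), so after positions 81, 123, 220.
Linear molecule, 3 cuts → 4 fragments:
  1–81 → 81 bp
  82–123 → 42 bp
  124–220 → 97 bp
  221–268 → 48 bp
Sorted largest to smallest: 97, 81, 48, 42 bp.

97, 81, 48, 42 bp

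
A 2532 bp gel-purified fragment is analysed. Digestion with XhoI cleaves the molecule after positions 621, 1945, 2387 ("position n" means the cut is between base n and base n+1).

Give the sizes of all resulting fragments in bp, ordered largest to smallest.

1324, 621, 442, 145 bp

Linear molecule, 3 cuts → 4 fragments:
  621 − 0 = 621 bp
  1945 − 621 = 1324 bp
  2387 − 1945 = 442 bp
  2532 − 2387 = 145 bp
Sorted largest to smallest: 1324, 621, 442, 145 bp.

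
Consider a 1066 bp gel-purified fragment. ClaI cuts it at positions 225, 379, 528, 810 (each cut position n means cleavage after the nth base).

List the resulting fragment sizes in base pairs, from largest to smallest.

282, 256, 225, 154, 149 bp

Linear molecule, 4 cuts → 5 fragments:
  225 − 0 = 225 bp
  379 − 225 = 154 bp
  528 − 379 = 149 bp
  810 − 528 = 282 bp
  1066 − 810 = 256 bp
Sorted largest to smallest: 282, 256, 225, 154, 149 bp.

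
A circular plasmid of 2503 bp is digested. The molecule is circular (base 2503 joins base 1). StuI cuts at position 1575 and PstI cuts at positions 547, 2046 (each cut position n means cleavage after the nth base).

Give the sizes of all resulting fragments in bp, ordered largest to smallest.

Combined cut positions (sorted): 547, 1575, 2046.
Circular molecule, 3 cuts → 3 fragments:
  1575 − 547 = 1028 bp
  2046 − 1575 = 471 bp
  wrap: 2503 − 2046 + 547 = 1004 bp
Sorted largest to smallest: 1028, 1004, 471 bp.

1028, 1004, 471 bp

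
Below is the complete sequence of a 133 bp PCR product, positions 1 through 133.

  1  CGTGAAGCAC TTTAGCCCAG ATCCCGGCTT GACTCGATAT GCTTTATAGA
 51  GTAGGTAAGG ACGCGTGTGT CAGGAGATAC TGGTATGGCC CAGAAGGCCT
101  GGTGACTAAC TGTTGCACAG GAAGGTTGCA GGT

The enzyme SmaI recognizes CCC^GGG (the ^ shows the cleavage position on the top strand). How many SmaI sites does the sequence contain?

0

No occurrence of CCCGGG is present in the sequence.
SmaI does not cut: 0 sites.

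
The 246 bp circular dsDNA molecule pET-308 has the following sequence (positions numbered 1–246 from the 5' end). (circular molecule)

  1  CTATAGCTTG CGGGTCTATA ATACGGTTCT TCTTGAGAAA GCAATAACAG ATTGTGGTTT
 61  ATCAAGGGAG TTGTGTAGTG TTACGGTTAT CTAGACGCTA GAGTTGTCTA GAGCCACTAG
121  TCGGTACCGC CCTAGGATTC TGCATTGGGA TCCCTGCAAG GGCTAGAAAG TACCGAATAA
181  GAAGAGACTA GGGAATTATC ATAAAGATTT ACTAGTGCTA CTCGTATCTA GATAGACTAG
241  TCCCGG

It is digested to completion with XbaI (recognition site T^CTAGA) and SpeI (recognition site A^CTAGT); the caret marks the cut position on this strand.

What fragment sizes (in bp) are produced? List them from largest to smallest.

XbaI sites (TCTAGA) start at positions 90, 107, 227.
XbaI cuts after the first base of each site, so after positions 90, 107, 227.
SpeI sites (ACTAGT) start at positions 116, 211, 236.
SpeI cuts after the first base of each site, so after positions 116, 211, 236.
Combined cut positions: 90, 107, 116, 211, 227, 236.
Circular molecule, 6 cuts → 6 fragments:
  91–107 → 17 bp
  108–116 → 9 bp
  117–211 → 95 bp
  212–227 → 16 bp
  228–236 → 9 bp
  237–246 then 1–90 → 10 + 90 = 100 bp
Sorted largest to smallest: 100, 95, 17, 16, 9, 9 bp.

100, 95, 17, 16, 9, 9 bp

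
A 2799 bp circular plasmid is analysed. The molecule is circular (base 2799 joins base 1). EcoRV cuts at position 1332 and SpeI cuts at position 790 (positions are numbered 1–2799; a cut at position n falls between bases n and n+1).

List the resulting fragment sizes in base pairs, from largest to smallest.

2257, 542 bp

Combined cut positions (sorted): 790, 1332.
Circular molecule, 2 cuts → 2 fragments:
  1332 − 790 = 542 bp
  wrap: 2799 − 1332 + 790 = 2257 bp
Sorted largest to smallest: 2257, 542 bp.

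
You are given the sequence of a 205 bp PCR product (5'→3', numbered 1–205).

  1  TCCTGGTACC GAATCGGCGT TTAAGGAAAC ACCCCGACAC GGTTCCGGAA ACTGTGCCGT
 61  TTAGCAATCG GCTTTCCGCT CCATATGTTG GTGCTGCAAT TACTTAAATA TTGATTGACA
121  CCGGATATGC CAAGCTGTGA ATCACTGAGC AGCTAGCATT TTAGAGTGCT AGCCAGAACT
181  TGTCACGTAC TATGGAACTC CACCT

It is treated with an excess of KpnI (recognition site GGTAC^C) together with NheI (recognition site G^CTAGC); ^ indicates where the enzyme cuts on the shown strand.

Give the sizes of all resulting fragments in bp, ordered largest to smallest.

The KpnI site (GGTACC) starts at position 5.
KpnI cuts after base 5 of each site (before the last base), so after position 9.
NheI sites (GCTAGC) start at positions 152, 168.
NheI cuts after the first base of each site, so after positions 152, 168.
Combined cut positions: 9, 152, 168.
Linear molecule, 3 cuts → 4 fragments:
  1–9 → 9 bp
  10–152 → 143 bp
  153–168 → 16 bp
  169–205 → 37 bp
Sorted largest to smallest: 143, 37, 16, 9 bp.

143, 37, 16, 9 bp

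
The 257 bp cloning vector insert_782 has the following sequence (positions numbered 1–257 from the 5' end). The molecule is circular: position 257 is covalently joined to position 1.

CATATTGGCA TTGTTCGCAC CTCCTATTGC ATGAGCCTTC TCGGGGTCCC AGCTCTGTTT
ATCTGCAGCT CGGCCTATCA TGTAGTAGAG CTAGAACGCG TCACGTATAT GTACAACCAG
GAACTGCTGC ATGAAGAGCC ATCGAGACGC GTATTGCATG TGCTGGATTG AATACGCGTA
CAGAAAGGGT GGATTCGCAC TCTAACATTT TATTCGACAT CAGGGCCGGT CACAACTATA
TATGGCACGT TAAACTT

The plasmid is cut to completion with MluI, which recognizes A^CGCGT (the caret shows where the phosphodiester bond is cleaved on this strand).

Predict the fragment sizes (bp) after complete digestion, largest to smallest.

MluI sites (ACGCGT) start at positions 96, 147, 174.
MluI cuts after the first base of each site, so after positions 96, 147, 174.
Circular molecule, 3 cuts → 3 fragments:
  97–147 → 51 bp
  148–174 → 27 bp
  175–257 then 1–96 → 83 + 96 = 179 bp
Sorted largest to smallest: 179, 51, 27 bp.

179, 51, 27 bp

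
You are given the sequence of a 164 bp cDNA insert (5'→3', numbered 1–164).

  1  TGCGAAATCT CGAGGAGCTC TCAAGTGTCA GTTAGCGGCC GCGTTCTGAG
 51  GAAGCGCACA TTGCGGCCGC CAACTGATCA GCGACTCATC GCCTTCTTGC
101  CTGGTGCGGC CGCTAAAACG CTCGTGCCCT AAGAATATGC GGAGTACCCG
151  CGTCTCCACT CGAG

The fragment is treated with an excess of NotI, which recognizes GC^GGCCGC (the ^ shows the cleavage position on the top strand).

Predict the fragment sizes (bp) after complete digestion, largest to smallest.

57, 43, 36, 28 bp

NotI sites (GCGGCCGC) start at positions 35, 63, 106.
NotI cuts after base 2 of each site, so after positions 36, 64, 107.
Linear molecule, 3 cuts → 4 fragments:
  1–36 → 36 bp
  37–64 → 28 bp
  65–107 → 43 bp
  108–164 → 57 bp
Sorted largest to smallest: 57, 43, 36, 28 bp.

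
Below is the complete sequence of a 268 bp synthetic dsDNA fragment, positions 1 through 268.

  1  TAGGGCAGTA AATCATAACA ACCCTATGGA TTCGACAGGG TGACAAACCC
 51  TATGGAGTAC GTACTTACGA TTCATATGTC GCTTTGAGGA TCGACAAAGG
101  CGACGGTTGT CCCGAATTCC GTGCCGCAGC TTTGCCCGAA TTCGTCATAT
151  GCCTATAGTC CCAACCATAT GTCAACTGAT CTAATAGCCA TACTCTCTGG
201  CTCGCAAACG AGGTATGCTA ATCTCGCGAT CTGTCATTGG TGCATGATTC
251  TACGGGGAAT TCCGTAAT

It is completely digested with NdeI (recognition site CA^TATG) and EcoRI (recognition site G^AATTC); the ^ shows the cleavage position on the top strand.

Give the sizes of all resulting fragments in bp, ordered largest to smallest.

90, 74, 40, 24, 20, 11, 9 bp

NdeI sites (CATATG) start at positions 73, 146, 166.
NdeI cuts after base 2 of each site, so after positions 74, 147, 167.
EcoRI sites (GAATTC) start at positions 114, 138, 257.
EcoRI cuts after the first base of each site, so after positions 114, 138, 257.
Combined cut positions: 74, 114, 138, 147, 167, 257.
Linear molecule, 6 cuts → 7 fragments:
  1–74 → 74 bp
  75–114 → 40 bp
  115–138 → 24 bp
  139–147 → 9 bp
  148–167 → 20 bp
  168–257 → 90 bp
  258–268 → 11 bp
Sorted largest to smallest: 90, 74, 40, 24, 20, 11, 9 bp.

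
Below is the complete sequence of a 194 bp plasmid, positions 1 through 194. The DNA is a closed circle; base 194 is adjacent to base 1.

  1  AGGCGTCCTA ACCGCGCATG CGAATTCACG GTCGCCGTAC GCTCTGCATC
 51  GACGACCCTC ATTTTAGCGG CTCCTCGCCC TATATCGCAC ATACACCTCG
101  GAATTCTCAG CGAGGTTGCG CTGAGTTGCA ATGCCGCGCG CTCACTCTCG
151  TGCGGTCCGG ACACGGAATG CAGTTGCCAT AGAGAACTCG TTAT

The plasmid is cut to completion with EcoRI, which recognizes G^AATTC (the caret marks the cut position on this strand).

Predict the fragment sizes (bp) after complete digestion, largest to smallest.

115, 79 bp

EcoRI sites (GAATTC) start at positions 22, 101.
EcoRI cuts after the first base of each site, so after positions 22, 101.
Circular molecule, 2 cuts → 2 fragments:
  23–101 → 79 bp
  102–194 then 1–22 → 93 + 22 = 115 bp
Sorted largest to smallest: 115, 79 bp.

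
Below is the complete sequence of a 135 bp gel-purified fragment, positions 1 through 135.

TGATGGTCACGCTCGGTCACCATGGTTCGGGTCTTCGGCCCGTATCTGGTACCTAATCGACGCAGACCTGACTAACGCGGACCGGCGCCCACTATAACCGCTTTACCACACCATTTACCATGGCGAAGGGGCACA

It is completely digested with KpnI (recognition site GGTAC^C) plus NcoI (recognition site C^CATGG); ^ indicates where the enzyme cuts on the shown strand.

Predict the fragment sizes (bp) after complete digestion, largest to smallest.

66, 32, 20, 17 bp

The KpnI site (GGTACC) starts at position 48.
KpnI cuts after base 5 of each site (before the last base), so after position 52.
NcoI sites (CCATGG) start at positions 20, 118.
NcoI cuts after the first base of each site, so after positions 20, 118.
Combined cut positions: 20, 52, 118.
Linear molecule, 3 cuts → 4 fragments:
  1–20 → 20 bp
  21–52 → 32 bp
  53–118 → 66 bp
  119–135 → 17 bp
Sorted largest to smallest: 66, 32, 20, 17 bp.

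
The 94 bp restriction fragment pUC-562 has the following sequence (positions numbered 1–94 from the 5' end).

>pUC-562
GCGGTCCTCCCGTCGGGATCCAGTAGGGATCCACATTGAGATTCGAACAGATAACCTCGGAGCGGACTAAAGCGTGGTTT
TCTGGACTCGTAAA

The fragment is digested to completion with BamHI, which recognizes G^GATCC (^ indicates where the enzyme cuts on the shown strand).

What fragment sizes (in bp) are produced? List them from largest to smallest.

67, 16, 11 bp

BamHI sites (GGATCC) start at positions 16, 27.
BamHI cuts after the first base of each site, so after positions 16, 27.
Linear molecule, 2 cuts → 3 fragments:
  1–16 → 16 bp
  17–27 → 11 bp
  28–94 → 67 bp
Sorted largest to smallest: 67, 16, 11 bp.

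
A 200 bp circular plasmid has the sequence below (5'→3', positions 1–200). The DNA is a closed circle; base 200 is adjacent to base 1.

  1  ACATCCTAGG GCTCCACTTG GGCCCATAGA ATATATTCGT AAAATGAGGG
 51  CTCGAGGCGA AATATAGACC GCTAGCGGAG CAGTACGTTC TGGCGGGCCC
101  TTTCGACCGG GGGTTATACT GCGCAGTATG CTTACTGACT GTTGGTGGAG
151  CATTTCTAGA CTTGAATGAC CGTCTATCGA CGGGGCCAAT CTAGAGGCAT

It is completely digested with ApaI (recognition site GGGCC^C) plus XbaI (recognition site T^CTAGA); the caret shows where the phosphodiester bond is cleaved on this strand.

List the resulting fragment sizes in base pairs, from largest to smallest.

75, 56, 35, 34 bp

ApaI sites (GGGCCC) start at positions 20, 95.
ApaI cuts after base 5 of each site (before the last base), so after positions 24, 99.
XbaI sites (TCTAGA) start at positions 155, 190.
XbaI cuts after the first base of each site, so after positions 155, 190.
Combined cut positions: 24, 99, 155, 190.
Circular molecule, 4 cuts → 4 fragments:
  25–99 → 75 bp
  100–155 → 56 bp
  156–190 → 35 bp
  191–200 then 1–24 → 10 + 24 = 34 bp
Sorted largest to smallest: 75, 56, 35, 34 bp.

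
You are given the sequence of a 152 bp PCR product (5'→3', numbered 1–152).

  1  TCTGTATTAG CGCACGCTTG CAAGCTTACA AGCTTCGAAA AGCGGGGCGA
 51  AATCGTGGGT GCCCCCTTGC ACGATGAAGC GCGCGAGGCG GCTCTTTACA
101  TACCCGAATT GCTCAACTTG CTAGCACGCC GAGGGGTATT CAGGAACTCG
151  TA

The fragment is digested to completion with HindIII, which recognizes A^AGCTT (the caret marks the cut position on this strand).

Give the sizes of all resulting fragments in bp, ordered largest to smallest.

HindIII sites (AAGCTT) start at positions 22, 30.
HindIII cuts after the first base of each site, so after positions 22, 30.
Linear molecule, 2 cuts → 3 fragments:
  1–22 → 22 bp
  23–30 → 8 bp
  31–152 → 122 bp
Sorted largest to smallest: 122, 22, 8 bp.

122, 22, 8 bp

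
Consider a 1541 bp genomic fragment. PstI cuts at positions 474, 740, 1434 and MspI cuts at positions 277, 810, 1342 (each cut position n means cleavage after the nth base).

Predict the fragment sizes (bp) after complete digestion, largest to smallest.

532, 277, 266, 197, 107, 92, 70 bp

Combined cut positions (sorted): 277, 474, 740, 810, 1342, 1434.
Linear molecule, 6 cuts → 7 fragments:
  277 − 0 = 277 bp
  474 − 277 = 197 bp
  740 − 474 = 266 bp
  810 − 740 = 70 bp
  1342 − 810 = 532 bp
  1434 − 1342 = 92 bp
  1541 − 1434 = 107 bp
Sorted largest to smallest: 532, 277, 266, 197, 107, 92, 70 bp.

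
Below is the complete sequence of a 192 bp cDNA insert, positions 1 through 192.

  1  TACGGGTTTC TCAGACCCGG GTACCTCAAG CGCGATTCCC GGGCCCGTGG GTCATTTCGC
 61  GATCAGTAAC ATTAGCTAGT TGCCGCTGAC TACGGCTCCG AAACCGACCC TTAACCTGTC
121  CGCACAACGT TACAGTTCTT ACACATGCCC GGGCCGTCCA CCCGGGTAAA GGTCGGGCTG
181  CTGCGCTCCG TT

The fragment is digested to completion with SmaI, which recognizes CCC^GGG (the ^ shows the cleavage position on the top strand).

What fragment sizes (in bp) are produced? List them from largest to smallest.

SmaI sites (CCCGGG) start at positions 16, 38, 148, 161.
SmaI cuts after base 3 of each site, so after positions 18, 40, 150, 163.
Linear molecule, 4 cuts → 5 fragments:
  1–18 → 18 bp
  19–40 → 22 bp
  41–150 → 110 bp
  151–163 → 13 bp
  164–192 → 29 bp
Sorted largest to smallest: 110, 29, 22, 18, 13 bp.

110, 29, 22, 18, 13 bp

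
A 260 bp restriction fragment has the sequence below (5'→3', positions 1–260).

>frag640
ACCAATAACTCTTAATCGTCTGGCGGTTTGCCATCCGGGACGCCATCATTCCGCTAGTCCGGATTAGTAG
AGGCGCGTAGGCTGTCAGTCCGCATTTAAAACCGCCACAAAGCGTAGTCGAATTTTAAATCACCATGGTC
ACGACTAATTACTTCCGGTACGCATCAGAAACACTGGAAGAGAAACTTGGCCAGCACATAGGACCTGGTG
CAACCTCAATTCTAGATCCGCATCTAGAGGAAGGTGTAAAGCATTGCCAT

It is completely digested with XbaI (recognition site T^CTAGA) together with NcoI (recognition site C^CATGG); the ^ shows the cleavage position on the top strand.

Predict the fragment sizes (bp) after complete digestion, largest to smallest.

XbaI sites (TCTAGA) start at positions 221, 233.
XbaI cuts after the first base of each site, so after positions 221, 233.
The NcoI site (CCATGG) starts at position 133.
NcoI cuts after the first base of each site, so after position 133.
Combined cut positions: 133, 221, 233.
Linear molecule, 3 cuts → 4 fragments:
  1–133 → 133 bp
  134–221 → 88 bp
  222–233 → 12 bp
  234–260 → 27 bp
Sorted largest to smallest: 133, 88, 27, 12 bp.

133, 88, 27, 12 bp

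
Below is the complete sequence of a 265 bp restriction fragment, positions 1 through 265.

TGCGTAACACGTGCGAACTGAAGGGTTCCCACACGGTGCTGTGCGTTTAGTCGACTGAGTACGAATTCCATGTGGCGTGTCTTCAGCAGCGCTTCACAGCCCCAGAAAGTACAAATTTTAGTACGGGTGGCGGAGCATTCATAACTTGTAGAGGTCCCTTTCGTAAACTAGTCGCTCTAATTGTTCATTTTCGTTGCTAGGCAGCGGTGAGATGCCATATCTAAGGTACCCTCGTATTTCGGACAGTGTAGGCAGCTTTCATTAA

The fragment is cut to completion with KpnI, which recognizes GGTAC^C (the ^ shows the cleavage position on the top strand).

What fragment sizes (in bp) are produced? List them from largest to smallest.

The KpnI site (GGTACC) starts at position 225.
KpnI cuts after base 5 of each site (before the last base), so after position 229.
Linear molecule, 1 cut → 2 fragments:
  1–229 → 229 bp
  230–265 → 36 bp
Sorted largest to smallest: 229, 36 bp.

229, 36 bp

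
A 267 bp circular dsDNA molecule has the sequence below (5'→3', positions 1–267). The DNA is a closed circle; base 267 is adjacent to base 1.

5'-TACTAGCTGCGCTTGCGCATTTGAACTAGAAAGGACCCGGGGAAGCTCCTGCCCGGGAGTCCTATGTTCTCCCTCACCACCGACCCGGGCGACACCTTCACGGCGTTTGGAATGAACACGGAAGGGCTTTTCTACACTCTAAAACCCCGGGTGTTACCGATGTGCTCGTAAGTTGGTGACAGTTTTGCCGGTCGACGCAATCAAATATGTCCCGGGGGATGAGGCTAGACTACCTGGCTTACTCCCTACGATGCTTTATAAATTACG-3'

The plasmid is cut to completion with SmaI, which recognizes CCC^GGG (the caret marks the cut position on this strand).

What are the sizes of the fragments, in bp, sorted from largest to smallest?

92, 65, 62, 32, 16 bp

SmaI sites (CCCGGG) start at positions 36, 52, 84, 146, 211.
SmaI cuts after base 3 of each site, so after positions 38, 54, 86, 148, 213.
Circular molecule, 5 cuts → 5 fragments:
  39–54 → 16 bp
  55–86 → 32 bp
  87–148 → 62 bp
  149–213 → 65 bp
  214–267 then 1–38 → 54 + 38 = 92 bp
Sorted largest to smallest: 92, 65, 62, 32, 16 bp.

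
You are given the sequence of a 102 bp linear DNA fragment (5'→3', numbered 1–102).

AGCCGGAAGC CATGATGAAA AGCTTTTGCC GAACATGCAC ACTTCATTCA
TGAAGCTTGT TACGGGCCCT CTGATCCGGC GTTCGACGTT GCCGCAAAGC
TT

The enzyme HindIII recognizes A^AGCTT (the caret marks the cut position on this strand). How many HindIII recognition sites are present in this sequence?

AAGCTT occurs starting at positions 20, 53, 97.
HindIII cuts at 3 sites.

3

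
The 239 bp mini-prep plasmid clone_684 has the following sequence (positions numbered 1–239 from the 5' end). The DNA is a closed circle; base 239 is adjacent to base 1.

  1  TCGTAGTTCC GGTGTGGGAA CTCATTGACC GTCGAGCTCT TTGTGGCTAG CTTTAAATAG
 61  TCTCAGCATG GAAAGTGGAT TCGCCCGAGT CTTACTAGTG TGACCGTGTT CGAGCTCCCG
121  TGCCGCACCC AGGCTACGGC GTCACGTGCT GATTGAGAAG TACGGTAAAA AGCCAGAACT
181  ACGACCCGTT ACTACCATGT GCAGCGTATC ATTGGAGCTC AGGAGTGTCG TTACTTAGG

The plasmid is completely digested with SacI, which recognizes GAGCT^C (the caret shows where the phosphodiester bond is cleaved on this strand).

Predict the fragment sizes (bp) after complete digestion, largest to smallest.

SacI sites (GAGCTC) start at positions 34, 112, 215.
SacI cuts after base 5 of each site (before the last base), so after positions 38, 116, 219.
Circular molecule, 3 cuts → 3 fragments:
  39–116 → 78 bp
  117–219 → 103 bp
  220–239 then 1–38 → 20 + 38 = 58 bp
Sorted largest to smallest: 103, 78, 58 bp.

103, 78, 58 bp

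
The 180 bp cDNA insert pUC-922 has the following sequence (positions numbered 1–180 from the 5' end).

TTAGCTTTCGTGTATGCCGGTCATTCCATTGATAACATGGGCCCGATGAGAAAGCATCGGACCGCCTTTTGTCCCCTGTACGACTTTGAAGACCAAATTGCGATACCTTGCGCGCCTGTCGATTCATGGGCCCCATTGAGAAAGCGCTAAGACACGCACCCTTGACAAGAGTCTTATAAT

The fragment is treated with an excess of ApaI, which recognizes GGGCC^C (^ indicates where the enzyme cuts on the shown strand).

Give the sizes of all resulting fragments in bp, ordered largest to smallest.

89, 48, 43 bp

ApaI sites (GGGCCC) start at positions 39, 128.
ApaI cuts after base 5 of each site (before the last base), so after positions 43, 132.
Linear molecule, 2 cuts → 3 fragments:
  1–43 → 43 bp
  44–132 → 89 bp
  133–180 → 48 bp
Sorted largest to smallest: 89, 48, 43 bp.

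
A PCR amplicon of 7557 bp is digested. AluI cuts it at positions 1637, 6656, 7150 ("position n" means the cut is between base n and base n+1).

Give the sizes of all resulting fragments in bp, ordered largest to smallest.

Linear molecule, 3 cuts → 4 fragments:
  1637 − 0 = 1637 bp
  6656 − 1637 = 5019 bp
  7150 − 6656 = 494 bp
  7557 − 7150 = 407 bp
Sorted largest to smallest: 5019, 1637, 494, 407 bp.

5019, 1637, 494, 407 bp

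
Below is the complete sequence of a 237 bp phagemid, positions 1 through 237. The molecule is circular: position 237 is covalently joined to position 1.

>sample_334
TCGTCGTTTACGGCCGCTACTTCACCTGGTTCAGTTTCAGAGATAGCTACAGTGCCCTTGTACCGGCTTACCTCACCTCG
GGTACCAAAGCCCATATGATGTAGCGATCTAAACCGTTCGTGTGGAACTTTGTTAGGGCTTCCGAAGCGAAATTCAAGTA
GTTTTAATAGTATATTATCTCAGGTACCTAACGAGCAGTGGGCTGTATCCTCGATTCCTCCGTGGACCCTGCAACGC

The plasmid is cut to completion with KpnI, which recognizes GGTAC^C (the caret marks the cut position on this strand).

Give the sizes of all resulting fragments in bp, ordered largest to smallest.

135, 102 bp

KpnI sites (GGTACC) start at positions 81, 183.
KpnI cuts after base 5 of each site (before the last base), so after positions 85, 187.
Circular molecule, 2 cuts → 2 fragments:
  86–187 → 102 bp
  188–237 then 1–85 → 50 + 85 = 135 bp
Sorted largest to smallest: 135, 102 bp.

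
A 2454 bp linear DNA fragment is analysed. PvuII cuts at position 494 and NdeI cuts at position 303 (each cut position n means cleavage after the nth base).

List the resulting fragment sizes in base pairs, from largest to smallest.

1960, 303, 191 bp

Combined cut positions (sorted): 303, 494.
Linear molecule, 2 cuts → 3 fragments:
  303 − 0 = 303 bp
  494 − 303 = 191 bp
  2454 − 494 = 1960 bp
Sorted largest to smallest: 1960, 303, 191 bp.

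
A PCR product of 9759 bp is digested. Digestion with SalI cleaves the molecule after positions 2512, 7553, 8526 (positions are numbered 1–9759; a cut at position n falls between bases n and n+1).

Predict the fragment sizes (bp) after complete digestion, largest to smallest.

Linear molecule, 3 cuts → 4 fragments:
  2512 − 0 = 2512 bp
  7553 − 2512 = 5041 bp
  8526 − 7553 = 973 bp
  9759 − 8526 = 1233 bp
Sorted largest to smallest: 5041, 2512, 1233, 973 bp.

5041, 2512, 1233, 973 bp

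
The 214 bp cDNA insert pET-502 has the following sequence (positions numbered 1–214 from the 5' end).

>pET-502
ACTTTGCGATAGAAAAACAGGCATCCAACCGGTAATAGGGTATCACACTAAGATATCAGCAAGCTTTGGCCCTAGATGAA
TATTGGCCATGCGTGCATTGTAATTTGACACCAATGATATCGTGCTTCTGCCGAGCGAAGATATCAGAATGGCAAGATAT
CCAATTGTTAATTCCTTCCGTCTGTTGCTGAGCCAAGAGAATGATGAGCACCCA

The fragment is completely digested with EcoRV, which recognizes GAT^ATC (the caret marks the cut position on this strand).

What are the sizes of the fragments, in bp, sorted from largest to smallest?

EcoRV sites (GATATC) start at positions 52, 116, 140, 156.
EcoRV cuts after base 3 of each site, so after positions 54, 118, 142, 158.
Linear molecule, 4 cuts → 5 fragments:
  1–54 → 54 bp
  55–118 → 64 bp
  119–142 → 24 bp
  143–158 → 16 bp
  159–214 → 56 bp
Sorted largest to smallest: 64, 56, 54, 24, 16 bp.

64, 56, 54, 24, 16 bp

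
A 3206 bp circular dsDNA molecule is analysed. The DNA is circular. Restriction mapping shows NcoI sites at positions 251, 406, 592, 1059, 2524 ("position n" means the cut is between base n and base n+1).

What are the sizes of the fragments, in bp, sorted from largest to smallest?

Circular molecule, 5 cuts → 5 fragments:
  406 − 251 = 155 bp
  592 − 406 = 186 bp
  1059 − 592 = 467 bp
  2524 − 1059 = 1465 bp
  wrap: 3206 − 2524 + 251 = 933 bp
Sorted largest to smallest: 1465, 933, 467, 186, 155 bp.

1465, 933, 467, 186, 155 bp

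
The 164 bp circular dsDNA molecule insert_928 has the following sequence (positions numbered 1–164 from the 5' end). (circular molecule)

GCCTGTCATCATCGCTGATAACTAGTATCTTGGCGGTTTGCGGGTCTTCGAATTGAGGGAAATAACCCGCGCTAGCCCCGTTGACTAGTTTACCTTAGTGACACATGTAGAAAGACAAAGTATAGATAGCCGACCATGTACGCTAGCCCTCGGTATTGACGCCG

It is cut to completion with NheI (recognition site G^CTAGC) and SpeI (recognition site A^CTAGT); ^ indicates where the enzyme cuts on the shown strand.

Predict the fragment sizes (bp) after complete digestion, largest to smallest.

58, 50, 43, 13 bp

NheI sites (GCTAGC) start at positions 71, 142.
NheI cuts after the first base of each site, so after positions 71, 142.
SpeI sites (ACTAGT) start at positions 21, 84.
SpeI cuts after the first base of each site, so after positions 21, 84.
Combined cut positions: 21, 71, 84, 142.
Circular molecule, 4 cuts → 4 fragments:
  22–71 → 50 bp
  72–84 → 13 bp
  85–142 → 58 bp
  143–164 then 1–21 → 22 + 21 = 43 bp
Sorted largest to smallest: 58, 50, 43, 13 bp.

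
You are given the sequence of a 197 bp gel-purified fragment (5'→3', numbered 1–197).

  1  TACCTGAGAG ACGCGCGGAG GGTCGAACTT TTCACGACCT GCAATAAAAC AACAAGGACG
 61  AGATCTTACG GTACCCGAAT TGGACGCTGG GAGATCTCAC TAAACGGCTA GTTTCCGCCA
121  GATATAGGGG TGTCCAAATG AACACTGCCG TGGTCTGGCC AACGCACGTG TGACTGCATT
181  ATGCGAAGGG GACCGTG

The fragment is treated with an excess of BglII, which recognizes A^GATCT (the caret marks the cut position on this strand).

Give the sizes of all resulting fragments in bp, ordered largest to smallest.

BglII sites (AGATCT) start at positions 61, 92.
BglII cuts after the first base of each site, so after positions 61, 92.
Linear molecule, 2 cuts → 3 fragments:
  1–61 → 61 bp
  62–92 → 31 bp
  93–197 → 105 bp
Sorted largest to smallest: 105, 61, 31 bp.

105, 61, 31 bp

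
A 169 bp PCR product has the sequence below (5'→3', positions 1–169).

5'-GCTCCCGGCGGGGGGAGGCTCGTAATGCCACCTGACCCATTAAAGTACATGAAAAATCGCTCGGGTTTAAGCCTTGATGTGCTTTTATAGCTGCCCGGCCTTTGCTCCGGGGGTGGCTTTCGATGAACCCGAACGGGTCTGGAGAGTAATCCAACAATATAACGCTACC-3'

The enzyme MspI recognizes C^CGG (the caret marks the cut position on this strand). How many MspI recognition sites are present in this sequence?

3

CCGG occurs starting at positions 5, 95, 107.
MspI cuts at 3 sites.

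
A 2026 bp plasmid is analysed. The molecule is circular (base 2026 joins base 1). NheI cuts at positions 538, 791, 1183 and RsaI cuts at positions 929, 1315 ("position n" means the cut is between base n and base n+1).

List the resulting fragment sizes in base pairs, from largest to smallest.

Combined cut positions (sorted): 538, 791, 929, 1183, 1315.
Circular molecule, 5 cuts → 5 fragments:
  791 − 538 = 253 bp
  929 − 791 = 138 bp
  1183 − 929 = 254 bp
  1315 − 1183 = 132 bp
  wrap: 2026 − 1315 + 538 = 1249 bp
Sorted largest to smallest: 1249, 254, 253, 138, 132 bp.

1249, 254, 253, 138, 132 bp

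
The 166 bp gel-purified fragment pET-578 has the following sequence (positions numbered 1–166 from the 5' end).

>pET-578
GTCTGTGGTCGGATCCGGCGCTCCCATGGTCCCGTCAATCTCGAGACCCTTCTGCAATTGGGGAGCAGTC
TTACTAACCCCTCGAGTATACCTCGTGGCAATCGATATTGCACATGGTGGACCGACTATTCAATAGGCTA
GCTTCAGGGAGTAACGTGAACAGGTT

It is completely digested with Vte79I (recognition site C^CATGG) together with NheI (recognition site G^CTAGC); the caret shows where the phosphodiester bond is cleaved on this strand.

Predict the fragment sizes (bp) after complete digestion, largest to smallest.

The Vte79I site (CCATGG) starts at position 24.
Vte79I cuts after the first base of each site, so after position 24.
The NheI site (GCTAGC) starts at position 137.
NheI cuts after the first base of each site, so after position 137.
Combined cut positions: 24, 137.
Linear molecule, 2 cuts → 3 fragments:
  1–24 → 24 bp
  25–137 → 113 bp
  138–166 → 29 bp
Sorted largest to smallest: 113, 29, 24 bp.

113, 29, 24 bp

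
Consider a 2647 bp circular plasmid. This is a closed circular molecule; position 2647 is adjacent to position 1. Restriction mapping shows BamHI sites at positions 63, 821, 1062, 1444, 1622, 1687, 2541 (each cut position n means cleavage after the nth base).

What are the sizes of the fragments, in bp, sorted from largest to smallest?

Circular molecule, 7 cuts → 7 fragments:
  821 − 63 = 758 bp
  1062 − 821 = 241 bp
  1444 − 1062 = 382 bp
  1622 − 1444 = 178 bp
  1687 − 1622 = 65 bp
  2541 − 1687 = 854 bp
  wrap: 2647 − 2541 + 63 = 169 bp
Sorted largest to smallest: 854, 758, 382, 241, 178, 169, 65 bp.

854, 758, 382, 241, 178, 169, 65 bp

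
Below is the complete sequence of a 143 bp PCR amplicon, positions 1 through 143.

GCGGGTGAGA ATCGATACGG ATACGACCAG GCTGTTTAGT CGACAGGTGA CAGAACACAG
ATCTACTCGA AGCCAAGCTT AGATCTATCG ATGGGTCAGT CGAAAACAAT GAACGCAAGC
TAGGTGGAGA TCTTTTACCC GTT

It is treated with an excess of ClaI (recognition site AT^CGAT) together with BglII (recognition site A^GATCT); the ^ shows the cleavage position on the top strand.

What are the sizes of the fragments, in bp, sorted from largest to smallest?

ClaI sites (ATCGAT) start at positions 11, 87.
ClaI cuts after base 2 of each site, so after positions 12, 88.
BglII sites (AGATCT) start at positions 59, 81, 128.
BglII cuts after the first base of each site, so after positions 59, 81, 128.
Combined cut positions: 12, 59, 81, 88, 128.
Linear molecule, 5 cuts → 6 fragments:
  1–12 → 12 bp
  13–59 → 47 bp
  60–81 → 22 bp
  82–88 → 7 bp
  89–128 → 40 bp
  129–143 → 15 bp
Sorted largest to smallest: 47, 40, 22, 15, 12, 7 bp.

47, 40, 22, 15, 12, 7 bp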